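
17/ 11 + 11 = 12.55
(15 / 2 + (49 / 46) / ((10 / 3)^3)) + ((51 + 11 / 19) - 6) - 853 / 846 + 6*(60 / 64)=21340838701 / 369702000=57.72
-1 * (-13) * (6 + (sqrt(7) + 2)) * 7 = 91 * sqrt(7) + 728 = 968.76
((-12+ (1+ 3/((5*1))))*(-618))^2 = 1032722496/25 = 41308899.84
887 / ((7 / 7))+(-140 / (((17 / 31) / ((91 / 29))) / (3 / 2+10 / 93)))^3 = -6909262319938060007 / 3235225239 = -2135635638.80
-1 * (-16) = 16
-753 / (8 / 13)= -9789 / 8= -1223.62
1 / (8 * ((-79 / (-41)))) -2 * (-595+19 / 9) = 1185.84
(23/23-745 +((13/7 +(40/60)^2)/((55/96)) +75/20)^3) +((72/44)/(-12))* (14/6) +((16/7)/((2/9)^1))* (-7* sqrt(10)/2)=-217501989767/788889024-36* sqrt(10)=-389.55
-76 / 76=-1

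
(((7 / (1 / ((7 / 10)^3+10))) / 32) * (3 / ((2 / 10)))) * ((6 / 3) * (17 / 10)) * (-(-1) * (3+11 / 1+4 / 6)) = 13538987 / 8000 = 1692.37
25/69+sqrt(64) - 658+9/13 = -582104/897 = -648.95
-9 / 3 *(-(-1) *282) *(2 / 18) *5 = -470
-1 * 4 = -4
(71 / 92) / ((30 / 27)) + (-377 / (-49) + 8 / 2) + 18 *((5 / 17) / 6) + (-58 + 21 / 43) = -44.24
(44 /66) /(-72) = -0.01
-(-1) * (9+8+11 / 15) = 266 / 15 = 17.73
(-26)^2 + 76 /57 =2032 /3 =677.33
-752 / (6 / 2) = -752 / 3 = -250.67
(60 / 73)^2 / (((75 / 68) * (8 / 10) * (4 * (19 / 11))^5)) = 41068005 / 844488420544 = 0.00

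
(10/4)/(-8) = -5/16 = -0.31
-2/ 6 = -1/ 3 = -0.33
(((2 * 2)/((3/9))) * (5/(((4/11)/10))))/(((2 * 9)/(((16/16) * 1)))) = 275/3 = 91.67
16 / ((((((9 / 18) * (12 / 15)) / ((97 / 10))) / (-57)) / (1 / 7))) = -22116 / 7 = -3159.43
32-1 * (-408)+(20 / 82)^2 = 739740 / 1681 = 440.06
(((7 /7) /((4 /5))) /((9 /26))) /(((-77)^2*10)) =13 /213444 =0.00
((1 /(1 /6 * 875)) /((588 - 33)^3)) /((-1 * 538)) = -1 /13412756109375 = -0.00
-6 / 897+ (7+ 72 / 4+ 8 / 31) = 234055 / 9269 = 25.25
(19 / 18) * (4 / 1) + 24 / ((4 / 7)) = 416 / 9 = 46.22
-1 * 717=-717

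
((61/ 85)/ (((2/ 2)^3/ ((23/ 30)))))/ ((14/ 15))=1403/ 2380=0.59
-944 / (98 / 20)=-9440 / 49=-192.65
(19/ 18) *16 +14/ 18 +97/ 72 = 1369/ 72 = 19.01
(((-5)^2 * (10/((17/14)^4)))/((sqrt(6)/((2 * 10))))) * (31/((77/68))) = 1701280000 * sqrt(6)/162129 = 25703.41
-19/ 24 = -0.79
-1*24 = -24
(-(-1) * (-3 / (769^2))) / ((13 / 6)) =-18 / 7687693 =-0.00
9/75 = 3/25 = 0.12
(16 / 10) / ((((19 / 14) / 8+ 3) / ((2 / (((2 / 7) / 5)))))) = 6272 / 355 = 17.67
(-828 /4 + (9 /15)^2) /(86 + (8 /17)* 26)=-43911 /20875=-2.10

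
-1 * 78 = -78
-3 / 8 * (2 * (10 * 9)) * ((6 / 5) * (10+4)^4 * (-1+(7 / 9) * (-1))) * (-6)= -33191424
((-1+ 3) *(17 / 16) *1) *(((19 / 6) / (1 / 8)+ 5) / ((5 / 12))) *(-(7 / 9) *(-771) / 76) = 2783053 / 2280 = 1220.64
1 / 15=0.07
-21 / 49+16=109 / 7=15.57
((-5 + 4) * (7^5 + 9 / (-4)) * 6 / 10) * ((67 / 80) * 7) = -94577133 / 1600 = -59110.71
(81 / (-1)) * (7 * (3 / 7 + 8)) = -4779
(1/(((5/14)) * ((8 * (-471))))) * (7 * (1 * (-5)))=49/1884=0.03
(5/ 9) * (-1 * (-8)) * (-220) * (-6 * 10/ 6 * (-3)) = -88000/ 3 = -29333.33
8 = 8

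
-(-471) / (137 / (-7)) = -3297 / 137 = -24.07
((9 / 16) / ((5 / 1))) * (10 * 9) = 81 / 8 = 10.12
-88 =-88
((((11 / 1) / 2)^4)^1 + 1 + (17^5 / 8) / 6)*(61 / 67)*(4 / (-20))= -22323377 / 4020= -5553.08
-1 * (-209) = 209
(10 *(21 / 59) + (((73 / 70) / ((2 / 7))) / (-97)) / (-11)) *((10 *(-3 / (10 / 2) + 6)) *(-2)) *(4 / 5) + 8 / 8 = -482882531 / 1573825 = -306.82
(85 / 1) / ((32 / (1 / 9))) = 85 / 288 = 0.30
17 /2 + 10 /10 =19 /2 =9.50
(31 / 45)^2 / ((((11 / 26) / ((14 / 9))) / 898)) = 314123992 / 200475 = 1566.90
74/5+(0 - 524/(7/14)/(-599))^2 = 32042794/1794005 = 17.86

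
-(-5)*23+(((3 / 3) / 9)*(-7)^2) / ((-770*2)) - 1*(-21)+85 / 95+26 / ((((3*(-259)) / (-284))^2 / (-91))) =-179.20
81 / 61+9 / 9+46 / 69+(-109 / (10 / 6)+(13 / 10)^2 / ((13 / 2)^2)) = -285322 / 4575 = -62.37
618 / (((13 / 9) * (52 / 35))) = 97335 / 338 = 287.97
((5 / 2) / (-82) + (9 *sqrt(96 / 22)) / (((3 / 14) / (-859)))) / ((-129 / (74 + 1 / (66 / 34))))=12295 / 698148 + 118287736 *sqrt(33) / 15609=43533.32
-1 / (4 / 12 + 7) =-3 / 22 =-0.14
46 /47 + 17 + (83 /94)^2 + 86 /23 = 4572123 /203228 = 22.50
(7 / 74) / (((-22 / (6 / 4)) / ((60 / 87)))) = -105 / 23606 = -0.00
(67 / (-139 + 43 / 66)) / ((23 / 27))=-119394 / 210013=-0.57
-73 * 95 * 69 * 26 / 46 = -270465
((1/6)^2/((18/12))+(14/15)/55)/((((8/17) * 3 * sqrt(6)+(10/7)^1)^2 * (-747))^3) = -454430888496957316911423508247/742211067486772344682027758278601080611200+46370236770383830371927083 * sqrt(6)/187427037244134430475259534918838656720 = -0.00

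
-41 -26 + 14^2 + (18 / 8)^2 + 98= 3713 / 16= 232.06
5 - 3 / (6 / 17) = -7 / 2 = -3.50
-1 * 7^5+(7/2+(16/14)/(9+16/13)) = -31287909/1862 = -16803.39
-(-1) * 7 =7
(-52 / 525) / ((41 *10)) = -26 / 107625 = -0.00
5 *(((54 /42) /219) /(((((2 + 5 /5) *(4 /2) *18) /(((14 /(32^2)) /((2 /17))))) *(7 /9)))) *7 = 85 /299008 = 0.00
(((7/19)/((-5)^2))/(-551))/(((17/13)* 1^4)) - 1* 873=-3884260816/4449325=-873.00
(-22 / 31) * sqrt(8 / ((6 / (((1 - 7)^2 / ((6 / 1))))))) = -44 * sqrt(2) / 31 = -2.01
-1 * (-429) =429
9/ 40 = 0.22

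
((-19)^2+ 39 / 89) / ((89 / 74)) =2380432 / 7921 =300.52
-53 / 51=-1.04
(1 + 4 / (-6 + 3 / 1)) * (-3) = 1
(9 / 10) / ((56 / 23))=207 / 560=0.37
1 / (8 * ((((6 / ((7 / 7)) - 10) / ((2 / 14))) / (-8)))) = 0.04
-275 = -275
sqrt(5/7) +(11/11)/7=1/7 +sqrt(35)/7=0.99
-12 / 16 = -3 / 4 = -0.75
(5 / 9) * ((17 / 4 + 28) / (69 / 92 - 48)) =-215 / 567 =-0.38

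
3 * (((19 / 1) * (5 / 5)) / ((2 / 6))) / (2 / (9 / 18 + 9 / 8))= 2223 / 16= 138.94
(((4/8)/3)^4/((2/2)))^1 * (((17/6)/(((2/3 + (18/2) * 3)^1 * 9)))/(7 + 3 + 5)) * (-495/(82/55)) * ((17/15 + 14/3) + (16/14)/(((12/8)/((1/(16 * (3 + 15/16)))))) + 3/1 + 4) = -10895929/4376108268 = -0.00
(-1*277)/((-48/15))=1385/16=86.56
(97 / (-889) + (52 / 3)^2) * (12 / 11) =873812 / 2667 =327.64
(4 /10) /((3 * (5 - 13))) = -1 /60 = -0.02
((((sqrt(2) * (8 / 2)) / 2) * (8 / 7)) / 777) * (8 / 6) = 64 * sqrt(2) / 16317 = 0.01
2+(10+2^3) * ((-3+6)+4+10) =308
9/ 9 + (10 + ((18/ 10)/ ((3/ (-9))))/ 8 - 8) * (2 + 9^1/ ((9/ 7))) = 517/ 40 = 12.92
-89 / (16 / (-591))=3287.44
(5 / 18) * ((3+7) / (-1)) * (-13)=325 / 9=36.11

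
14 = 14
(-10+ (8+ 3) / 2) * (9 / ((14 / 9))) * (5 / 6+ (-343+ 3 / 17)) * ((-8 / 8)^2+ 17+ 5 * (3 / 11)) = 1805509197 / 10472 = 172413.02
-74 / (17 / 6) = -444 / 17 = -26.12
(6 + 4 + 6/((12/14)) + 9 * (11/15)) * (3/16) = 177/40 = 4.42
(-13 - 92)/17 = -105/17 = -6.18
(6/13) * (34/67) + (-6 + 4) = -1538/871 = -1.77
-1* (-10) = 10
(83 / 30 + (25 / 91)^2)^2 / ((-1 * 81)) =-498539081329 / 4999114656900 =-0.10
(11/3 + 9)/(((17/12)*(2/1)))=76/17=4.47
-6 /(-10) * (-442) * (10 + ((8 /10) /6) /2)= -66742 /25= -2669.68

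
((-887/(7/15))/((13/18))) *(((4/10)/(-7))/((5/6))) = 574776/3185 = 180.46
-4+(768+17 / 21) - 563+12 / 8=8539 / 42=203.31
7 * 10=70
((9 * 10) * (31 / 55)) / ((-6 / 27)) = -2511 / 11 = -228.27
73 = 73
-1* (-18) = 18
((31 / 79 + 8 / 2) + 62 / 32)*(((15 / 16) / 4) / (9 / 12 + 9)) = 40005 / 262912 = 0.15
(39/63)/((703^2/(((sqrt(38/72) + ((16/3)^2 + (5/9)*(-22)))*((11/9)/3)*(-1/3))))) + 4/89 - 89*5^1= -299615052711323/673360256709 - 143*sqrt(19)/5043897054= -444.96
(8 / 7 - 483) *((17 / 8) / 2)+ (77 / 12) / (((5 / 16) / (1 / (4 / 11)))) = -765251 / 1680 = -455.51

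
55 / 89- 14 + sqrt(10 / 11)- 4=-1547 / 89 + sqrt(110) / 11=-16.43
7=7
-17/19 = -0.89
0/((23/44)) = 0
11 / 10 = 1.10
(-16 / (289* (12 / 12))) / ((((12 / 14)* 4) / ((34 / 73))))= -28 / 3723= -0.01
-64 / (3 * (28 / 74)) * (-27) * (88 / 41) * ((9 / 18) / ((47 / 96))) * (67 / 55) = 274157568 / 67445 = 4064.91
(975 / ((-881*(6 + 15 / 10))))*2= -260 / 881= -0.30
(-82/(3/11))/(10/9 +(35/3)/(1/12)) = -1353/635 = -2.13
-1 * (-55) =55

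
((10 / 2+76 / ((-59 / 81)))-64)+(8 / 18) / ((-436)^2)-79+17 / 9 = -2022605579 / 8411748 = -240.45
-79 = -79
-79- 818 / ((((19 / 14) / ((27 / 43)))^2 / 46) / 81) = -652511.58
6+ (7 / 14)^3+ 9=121 / 8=15.12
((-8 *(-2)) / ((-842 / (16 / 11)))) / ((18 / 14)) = -896 / 41679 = -0.02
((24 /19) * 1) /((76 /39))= 0.65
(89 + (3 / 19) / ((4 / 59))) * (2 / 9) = 6941 / 342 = 20.30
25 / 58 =0.43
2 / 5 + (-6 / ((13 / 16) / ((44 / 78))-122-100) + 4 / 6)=424624 / 388185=1.09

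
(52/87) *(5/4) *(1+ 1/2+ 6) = 325/58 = 5.60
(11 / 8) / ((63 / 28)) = 11 / 18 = 0.61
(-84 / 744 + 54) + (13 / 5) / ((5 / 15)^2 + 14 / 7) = 324649 / 5890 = 55.12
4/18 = 2/9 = 0.22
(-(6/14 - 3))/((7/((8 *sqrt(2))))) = 144 *sqrt(2)/49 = 4.16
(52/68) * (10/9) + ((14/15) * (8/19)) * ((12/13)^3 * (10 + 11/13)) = 1744445726/415134135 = 4.20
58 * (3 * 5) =870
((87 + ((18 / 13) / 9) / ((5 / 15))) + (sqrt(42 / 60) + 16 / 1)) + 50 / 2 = sqrt(70) / 10 + 1670 / 13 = 129.30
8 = 8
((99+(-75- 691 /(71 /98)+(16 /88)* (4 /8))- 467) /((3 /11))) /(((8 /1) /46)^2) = -288519245 /1704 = -169318.81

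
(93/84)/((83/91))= 403/332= 1.21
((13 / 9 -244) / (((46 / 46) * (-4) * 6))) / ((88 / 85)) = 185555 / 19008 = 9.76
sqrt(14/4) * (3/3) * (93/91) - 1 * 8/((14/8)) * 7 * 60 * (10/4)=-4800 +93 * sqrt(14)/182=-4798.09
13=13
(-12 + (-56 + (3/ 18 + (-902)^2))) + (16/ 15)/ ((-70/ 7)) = 40676803/ 50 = 813536.06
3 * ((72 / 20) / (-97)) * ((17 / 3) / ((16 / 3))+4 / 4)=-0.23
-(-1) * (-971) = -971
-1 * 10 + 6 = -4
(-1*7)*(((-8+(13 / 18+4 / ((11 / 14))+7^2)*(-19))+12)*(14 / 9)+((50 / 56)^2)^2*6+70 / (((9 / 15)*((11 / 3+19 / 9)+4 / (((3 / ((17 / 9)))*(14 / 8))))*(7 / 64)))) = 12412158316465 / 1212672384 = 10235.38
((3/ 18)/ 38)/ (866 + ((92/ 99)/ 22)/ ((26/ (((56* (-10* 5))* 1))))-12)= 4719/ 913951528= 0.00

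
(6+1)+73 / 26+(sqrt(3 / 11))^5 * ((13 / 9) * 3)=39 * sqrt(33) / 1331+255 / 26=9.98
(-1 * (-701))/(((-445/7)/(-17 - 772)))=3871623/445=8700.28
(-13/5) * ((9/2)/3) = -39/10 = -3.90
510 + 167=677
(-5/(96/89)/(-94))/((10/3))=89/6016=0.01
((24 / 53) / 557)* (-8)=-192 / 29521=-0.01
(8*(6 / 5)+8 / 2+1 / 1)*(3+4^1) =511 / 5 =102.20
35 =35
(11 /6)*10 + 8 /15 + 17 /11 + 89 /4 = 28157 /660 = 42.66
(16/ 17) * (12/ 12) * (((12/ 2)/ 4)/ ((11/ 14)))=336/ 187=1.80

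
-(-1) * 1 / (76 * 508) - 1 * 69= -2663951 / 38608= -69.00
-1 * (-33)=33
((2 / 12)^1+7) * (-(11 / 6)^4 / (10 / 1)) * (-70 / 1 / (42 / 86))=27071209 / 23328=1160.46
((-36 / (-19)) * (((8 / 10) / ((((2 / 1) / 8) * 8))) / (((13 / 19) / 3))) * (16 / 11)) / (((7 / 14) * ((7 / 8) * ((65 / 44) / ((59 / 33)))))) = 4349952 / 325325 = 13.37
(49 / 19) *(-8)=-392 / 19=-20.63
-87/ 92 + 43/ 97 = -4483/ 8924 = -0.50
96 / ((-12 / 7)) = -56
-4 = -4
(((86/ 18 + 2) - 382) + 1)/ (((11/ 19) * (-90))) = 31996/ 4455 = 7.18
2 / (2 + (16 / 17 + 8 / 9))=153 / 293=0.52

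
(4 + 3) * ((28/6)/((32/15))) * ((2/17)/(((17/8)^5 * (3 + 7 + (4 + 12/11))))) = 5519360/2003418227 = 0.00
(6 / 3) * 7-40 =-26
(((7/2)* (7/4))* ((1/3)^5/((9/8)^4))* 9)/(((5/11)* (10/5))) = 137984/885735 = 0.16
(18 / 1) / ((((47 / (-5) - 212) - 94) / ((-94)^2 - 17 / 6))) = -504.11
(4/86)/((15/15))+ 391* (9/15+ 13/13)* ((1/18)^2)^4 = 13774967533/296161440480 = 0.05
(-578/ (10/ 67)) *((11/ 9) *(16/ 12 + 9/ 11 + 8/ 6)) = -445349/ 27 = -16494.41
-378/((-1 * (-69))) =-126/23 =-5.48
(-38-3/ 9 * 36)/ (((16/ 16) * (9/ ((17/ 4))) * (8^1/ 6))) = -425/ 24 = -17.71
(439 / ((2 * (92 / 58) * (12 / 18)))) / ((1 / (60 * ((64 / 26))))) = 9166320 / 299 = 30656.59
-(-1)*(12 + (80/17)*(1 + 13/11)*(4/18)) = 8012/561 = 14.28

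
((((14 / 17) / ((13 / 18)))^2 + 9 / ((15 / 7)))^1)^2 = 1804135198761 / 59636082025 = 30.25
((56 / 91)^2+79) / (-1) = -13415 / 169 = -79.38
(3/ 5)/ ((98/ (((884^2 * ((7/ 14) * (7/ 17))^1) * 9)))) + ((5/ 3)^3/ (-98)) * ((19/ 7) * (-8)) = 410553232/ 46305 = 8866.28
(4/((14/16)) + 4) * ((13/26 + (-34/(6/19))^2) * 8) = 16693360/21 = 794921.90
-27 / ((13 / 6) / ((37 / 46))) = -2997 / 299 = -10.02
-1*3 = -3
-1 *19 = -19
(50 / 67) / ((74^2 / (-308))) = -3850 / 91723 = -0.04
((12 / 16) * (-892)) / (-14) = 669 / 14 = 47.79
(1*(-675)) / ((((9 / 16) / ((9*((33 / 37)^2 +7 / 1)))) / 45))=-5186592000 / 1369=-3788598.98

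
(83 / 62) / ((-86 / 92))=-1909 / 1333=-1.43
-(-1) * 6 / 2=3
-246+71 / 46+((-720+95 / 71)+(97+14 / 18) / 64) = -56529995 / 58788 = -961.59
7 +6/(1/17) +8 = 117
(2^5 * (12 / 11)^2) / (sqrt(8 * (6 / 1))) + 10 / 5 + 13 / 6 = 25 / 6 + 384 * sqrt(3) / 121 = 9.66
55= 55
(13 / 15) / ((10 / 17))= 221 / 150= 1.47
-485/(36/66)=-5335/6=-889.17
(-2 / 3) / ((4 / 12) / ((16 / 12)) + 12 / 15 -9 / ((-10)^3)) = -2000 / 3177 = -0.63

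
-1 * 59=-59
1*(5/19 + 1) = 24/19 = 1.26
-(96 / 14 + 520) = -3688 / 7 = -526.86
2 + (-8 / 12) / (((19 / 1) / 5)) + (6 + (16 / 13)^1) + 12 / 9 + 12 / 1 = 5530 / 247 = 22.39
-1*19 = -19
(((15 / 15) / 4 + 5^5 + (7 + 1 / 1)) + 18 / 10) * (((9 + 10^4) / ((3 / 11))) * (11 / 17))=75936491389 / 1020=74447540.58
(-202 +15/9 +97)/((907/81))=-8370/907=-9.23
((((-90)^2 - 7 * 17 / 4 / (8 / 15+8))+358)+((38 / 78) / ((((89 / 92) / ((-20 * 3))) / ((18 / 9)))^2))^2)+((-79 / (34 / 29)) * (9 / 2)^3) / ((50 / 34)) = 7627531775981499981383 / 135724015731200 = 56198836.55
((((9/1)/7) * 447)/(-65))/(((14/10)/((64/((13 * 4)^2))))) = -16092/107653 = -0.15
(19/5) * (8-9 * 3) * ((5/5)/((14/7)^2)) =-361/20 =-18.05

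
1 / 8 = 0.12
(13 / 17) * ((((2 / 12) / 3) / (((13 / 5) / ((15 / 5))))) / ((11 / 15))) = 25 / 374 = 0.07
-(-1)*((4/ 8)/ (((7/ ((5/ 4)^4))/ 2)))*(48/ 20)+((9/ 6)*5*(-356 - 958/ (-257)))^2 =206549434699575/ 29589952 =6980391.00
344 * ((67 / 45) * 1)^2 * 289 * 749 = 334262539576 / 2025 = 165067920.78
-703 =-703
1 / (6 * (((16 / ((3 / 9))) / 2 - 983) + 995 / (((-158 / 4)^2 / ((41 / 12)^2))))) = -37446 / 213791689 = -0.00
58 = 58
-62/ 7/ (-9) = 62/ 63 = 0.98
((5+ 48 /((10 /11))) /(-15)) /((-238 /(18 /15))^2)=-3 /30625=-0.00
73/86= 0.85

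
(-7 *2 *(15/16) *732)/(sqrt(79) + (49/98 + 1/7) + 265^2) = -44079933765/322200534599 + 627690 *sqrt(79)/322200534599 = -0.14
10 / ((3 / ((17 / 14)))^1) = 85 / 21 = 4.05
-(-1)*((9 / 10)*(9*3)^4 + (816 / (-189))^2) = 478315.54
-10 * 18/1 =-180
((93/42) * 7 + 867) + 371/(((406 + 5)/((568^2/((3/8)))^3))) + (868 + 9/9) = 12757450165511450076887/22194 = 574815272844527803.77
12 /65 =0.18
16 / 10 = 8 / 5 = 1.60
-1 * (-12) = 12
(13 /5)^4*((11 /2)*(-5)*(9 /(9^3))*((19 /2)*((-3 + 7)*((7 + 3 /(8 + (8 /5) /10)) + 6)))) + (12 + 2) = -601823149 /76500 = -7866.97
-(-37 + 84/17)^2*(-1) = 1027.77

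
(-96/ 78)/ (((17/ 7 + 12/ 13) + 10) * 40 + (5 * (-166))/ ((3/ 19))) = 168/ 644635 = 0.00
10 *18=180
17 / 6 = 2.83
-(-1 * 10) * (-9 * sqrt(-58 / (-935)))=-18 * sqrt(54230) / 187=-22.42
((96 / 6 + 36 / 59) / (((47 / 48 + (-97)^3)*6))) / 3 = -7840 / 7754061489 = -0.00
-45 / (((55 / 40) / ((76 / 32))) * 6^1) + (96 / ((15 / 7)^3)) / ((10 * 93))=-148969889 / 11508750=-12.94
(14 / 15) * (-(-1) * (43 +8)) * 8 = 1904 / 5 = 380.80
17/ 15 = 1.13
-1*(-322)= 322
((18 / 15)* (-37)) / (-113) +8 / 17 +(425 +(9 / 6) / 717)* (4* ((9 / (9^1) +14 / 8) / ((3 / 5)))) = 35777162707 / 4591190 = 7792.57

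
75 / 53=1.42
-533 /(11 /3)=-1599 /11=-145.36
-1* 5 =-5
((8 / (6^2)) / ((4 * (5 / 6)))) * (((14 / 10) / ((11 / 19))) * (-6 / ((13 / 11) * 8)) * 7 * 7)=-6517 / 1300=-5.01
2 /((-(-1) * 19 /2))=4 /19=0.21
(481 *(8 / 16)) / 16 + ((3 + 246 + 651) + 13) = 928.03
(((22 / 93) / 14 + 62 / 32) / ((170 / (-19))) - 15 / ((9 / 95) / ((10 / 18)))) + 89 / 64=-2766278759 / 31872960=-86.79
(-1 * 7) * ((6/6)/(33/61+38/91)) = -7.30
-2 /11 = -0.18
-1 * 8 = -8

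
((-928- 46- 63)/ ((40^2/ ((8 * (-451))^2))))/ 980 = -210926837/ 24500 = -8609.26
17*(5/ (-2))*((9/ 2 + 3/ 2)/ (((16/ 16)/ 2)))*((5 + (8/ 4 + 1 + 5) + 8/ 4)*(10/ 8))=-19125/ 2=-9562.50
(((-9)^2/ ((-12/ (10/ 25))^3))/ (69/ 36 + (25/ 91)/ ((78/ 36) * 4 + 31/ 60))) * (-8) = 1805076/ 146405375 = 0.01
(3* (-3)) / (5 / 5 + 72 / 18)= -9 / 5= -1.80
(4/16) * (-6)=-3/2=-1.50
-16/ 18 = -8/ 9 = -0.89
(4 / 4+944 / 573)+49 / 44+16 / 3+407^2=4176571877 / 25212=165658.09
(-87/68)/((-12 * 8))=29/2176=0.01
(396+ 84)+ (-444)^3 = -87527904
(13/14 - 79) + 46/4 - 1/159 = -66.58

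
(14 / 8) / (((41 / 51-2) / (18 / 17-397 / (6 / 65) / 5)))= 613403 / 488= 1256.97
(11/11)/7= 1/7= 0.14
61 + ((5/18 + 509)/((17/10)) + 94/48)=443741/1224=362.53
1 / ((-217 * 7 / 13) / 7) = -13 / 217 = -0.06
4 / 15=0.27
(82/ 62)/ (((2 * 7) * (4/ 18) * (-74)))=-369/ 64232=-0.01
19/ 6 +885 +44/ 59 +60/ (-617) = 194133235/ 218418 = 888.82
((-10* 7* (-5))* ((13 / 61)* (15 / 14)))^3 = 115857421875 / 226981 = 510427.84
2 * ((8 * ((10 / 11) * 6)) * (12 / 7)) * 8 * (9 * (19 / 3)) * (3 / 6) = 2626560 / 77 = 34111.17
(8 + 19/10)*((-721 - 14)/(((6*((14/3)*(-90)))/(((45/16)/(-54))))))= -77/512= -0.15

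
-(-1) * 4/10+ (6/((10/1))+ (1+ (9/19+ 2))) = 85/19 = 4.47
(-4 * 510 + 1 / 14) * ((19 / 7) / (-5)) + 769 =919431 / 490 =1876.39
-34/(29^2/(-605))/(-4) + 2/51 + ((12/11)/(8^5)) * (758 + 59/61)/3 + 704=164547884413139/235764621312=697.93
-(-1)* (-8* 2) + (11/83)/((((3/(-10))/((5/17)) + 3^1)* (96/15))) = -191107/11952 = -15.99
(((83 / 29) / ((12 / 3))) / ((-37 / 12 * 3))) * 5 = -415 / 1073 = -0.39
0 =0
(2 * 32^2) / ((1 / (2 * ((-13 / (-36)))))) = 13312 / 9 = 1479.11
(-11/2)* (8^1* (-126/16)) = 693/2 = 346.50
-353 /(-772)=353 /772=0.46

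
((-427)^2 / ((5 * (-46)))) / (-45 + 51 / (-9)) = 546987 / 34960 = 15.65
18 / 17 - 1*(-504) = 8586 / 17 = 505.06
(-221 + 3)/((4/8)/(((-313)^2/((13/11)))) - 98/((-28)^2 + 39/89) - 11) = 32803228705060/1674006563871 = 19.60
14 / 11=1.27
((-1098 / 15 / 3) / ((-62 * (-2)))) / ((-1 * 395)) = 61 / 122450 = 0.00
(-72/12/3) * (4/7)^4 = -512/2401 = -0.21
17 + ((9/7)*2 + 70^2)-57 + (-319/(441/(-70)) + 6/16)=2476445/504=4913.58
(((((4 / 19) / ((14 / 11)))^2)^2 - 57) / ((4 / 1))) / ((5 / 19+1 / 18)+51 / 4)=-160515961569 / 147211555001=-1.09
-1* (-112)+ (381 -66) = 427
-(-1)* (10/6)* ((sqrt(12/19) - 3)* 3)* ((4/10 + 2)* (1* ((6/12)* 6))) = -108 + 72* sqrt(57)/19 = -79.39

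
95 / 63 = 1.51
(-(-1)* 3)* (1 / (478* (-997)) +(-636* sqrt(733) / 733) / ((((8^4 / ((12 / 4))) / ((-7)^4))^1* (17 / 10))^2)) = -618707267325* sqrt(733) / 222127194112 - 3 / 476566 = -75.41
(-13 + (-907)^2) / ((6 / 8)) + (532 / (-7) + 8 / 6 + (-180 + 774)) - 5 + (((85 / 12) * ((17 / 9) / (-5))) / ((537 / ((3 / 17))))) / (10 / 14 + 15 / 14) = 265177607731 / 241650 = 1097362.33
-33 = -33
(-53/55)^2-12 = -11.07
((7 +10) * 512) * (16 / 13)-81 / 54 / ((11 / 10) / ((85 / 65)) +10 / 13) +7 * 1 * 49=511467062 / 46267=11054.68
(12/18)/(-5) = -2/15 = -0.13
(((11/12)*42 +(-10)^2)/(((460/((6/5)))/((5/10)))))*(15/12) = 831/3680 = 0.23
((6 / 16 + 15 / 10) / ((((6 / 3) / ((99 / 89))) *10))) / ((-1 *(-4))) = 297 / 11392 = 0.03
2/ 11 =0.18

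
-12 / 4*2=-6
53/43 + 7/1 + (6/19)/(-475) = 3194592/388075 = 8.23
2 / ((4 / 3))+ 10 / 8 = 11 / 4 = 2.75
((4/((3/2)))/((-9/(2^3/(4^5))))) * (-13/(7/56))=13/54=0.24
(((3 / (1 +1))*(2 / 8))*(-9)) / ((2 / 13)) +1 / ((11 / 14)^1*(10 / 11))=-1643 / 80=-20.54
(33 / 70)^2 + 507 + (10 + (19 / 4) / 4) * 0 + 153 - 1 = 3230189 / 4900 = 659.22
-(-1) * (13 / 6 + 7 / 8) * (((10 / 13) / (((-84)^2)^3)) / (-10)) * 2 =-73 / 54802492932096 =-0.00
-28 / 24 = -7 / 6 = -1.17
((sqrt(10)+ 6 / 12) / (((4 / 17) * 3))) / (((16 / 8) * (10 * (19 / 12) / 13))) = 221 / 760+ 221 * sqrt(10) / 380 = 2.13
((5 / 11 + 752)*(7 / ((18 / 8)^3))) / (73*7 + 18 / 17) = 21012544 / 23268465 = 0.90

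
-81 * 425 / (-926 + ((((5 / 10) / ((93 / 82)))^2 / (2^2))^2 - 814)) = 19.78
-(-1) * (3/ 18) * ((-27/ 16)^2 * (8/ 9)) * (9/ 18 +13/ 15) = 369/ 640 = 0.58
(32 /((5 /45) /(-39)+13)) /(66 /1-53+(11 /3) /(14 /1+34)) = 808704 /4295123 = 0.19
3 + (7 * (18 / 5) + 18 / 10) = 30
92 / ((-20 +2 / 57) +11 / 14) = -73416 / 15305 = -4.80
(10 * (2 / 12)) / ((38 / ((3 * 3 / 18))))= 5 / 228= 0.02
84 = 84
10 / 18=5 / 9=0.56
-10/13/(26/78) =-30/13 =-2.31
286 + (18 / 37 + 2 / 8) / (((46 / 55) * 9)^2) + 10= 7508845693 / 25366608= 296.01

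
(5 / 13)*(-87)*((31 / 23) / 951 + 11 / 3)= -11633640 / 94783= -122.74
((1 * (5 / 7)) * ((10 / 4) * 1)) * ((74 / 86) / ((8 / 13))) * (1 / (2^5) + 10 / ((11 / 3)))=11676275 / 1695232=6.89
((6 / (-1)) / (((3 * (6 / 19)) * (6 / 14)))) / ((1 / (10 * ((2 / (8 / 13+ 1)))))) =-4940 / 27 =-182.96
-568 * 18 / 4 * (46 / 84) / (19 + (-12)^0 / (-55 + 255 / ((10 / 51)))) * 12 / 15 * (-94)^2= -287544858464 / 552195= -520730.64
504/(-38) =-252/19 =-13.26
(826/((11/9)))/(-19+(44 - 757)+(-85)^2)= 7434/71423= 0.10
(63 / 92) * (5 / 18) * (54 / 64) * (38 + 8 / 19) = 344925 / 55936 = 6.17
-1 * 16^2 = -256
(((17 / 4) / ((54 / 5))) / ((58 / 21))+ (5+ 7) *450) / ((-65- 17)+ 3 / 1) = -22550995 / 329904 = -68.36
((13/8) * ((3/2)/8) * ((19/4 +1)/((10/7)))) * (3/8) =18837/40960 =0.46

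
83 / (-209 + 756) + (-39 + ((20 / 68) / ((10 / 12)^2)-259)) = -13828763 / 46495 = -297.42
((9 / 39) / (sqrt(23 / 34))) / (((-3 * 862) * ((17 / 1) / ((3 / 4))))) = -0.00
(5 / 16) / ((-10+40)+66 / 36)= 15 / 1528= 0.01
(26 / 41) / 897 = 2 / 2829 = 0.00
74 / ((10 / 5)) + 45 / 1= 82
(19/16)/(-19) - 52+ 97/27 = -20939/432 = -48.47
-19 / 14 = -1.36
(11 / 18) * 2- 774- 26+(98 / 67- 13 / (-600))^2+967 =91804822747 / 538680000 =170.43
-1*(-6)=6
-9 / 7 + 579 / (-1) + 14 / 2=-4013 / 7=-573.29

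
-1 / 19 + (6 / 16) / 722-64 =-369965 / 5776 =-64.05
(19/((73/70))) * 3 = 3990/73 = 54.66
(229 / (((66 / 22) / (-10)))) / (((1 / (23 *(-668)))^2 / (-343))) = 185412154033120 / 3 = 61804051344373.33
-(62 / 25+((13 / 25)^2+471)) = -296094 / 625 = -473.75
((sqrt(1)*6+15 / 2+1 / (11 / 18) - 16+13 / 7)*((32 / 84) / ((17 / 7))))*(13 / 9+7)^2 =23104 / 2079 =11.11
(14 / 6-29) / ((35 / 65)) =-49.52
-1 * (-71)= 71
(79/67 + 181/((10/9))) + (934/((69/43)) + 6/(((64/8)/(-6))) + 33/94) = 1612199249/2172810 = 741.99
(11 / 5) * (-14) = -154 / 5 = -30.80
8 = 8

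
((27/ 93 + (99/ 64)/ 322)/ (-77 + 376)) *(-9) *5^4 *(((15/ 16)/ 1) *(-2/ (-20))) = -0.52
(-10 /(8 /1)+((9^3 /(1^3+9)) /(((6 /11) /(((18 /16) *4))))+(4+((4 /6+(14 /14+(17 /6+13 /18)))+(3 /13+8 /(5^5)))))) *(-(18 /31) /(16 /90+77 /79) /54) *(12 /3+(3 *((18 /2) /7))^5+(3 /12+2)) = -33794747385645791 /6908685420000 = -4891.63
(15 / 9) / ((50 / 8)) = 4 / 15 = 0.27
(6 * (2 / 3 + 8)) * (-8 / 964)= -104 / 241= -0.43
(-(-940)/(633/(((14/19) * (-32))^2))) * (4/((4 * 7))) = 26951680/228513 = 117.94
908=908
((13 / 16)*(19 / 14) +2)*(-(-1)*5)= 3475 / 224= 15.51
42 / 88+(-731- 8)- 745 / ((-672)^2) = -3668563715 / 4967424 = -738.52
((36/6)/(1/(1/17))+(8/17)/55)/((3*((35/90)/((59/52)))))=0.35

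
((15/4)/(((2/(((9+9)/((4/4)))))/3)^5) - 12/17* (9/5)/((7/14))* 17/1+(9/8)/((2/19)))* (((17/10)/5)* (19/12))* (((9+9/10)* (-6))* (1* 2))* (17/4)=-2340057081681891/160000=-14625356760.51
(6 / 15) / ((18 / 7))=7 / 45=0.16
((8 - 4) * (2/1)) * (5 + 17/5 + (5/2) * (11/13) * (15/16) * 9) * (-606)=-16542891/130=-127253.01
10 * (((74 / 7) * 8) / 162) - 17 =-6679 / 567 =-11.78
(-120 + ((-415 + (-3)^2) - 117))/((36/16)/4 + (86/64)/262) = -5390912/4759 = -1132.78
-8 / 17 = -0.47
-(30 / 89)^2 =-900 / 7921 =-0.11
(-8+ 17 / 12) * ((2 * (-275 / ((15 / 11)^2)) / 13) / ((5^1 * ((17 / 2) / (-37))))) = -3890513 / 29835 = -130.40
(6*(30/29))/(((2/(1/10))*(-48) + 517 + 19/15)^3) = -151875/2109076347226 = -0.00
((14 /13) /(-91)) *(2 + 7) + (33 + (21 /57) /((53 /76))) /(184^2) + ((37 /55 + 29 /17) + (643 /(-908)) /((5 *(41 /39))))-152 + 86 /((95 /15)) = -6833037750587699329 /50138708846100160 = -136.28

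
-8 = -8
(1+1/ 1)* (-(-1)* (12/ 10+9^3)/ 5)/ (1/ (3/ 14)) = 10953/ 175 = 62.59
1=1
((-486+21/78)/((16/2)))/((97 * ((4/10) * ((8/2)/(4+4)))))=-63145/20176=-3.13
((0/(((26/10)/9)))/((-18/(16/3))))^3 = 0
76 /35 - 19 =-589 /35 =-16.83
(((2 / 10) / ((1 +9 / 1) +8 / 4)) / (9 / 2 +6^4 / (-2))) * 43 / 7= -43 / 270270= -0.00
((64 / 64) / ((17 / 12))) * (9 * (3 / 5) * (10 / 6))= 6.35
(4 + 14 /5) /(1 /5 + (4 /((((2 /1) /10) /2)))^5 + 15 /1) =17 /256000038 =0.00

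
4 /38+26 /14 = 261 /133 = 1.96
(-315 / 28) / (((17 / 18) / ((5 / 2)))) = -2025 / 68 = -29.78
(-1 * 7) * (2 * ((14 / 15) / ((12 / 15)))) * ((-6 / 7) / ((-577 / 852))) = -20.67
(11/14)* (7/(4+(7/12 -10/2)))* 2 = -132/5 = -26.40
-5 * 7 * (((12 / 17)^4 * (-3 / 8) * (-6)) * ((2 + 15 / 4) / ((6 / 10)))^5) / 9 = -703975015625 / 4009008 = -175598.31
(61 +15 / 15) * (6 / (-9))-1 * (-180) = 416 / 3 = 138.67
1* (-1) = -1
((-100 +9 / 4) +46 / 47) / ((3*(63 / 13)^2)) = -439231 / 319788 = -1.37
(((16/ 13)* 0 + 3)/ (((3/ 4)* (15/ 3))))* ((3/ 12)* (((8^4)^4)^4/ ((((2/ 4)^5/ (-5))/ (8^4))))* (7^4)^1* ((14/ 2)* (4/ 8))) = -6913998773724377487624641762810347484311210423425894190825017966592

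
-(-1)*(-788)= -788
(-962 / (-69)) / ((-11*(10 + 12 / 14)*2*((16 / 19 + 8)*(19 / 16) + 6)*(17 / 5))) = -16835 / 16180362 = -0.00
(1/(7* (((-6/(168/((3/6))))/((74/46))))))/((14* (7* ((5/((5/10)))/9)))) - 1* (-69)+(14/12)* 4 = 1243337/16905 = 73.55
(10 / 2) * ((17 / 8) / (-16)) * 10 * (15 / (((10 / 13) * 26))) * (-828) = 263925 / 64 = 4123.83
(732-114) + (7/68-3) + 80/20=42099/68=619.10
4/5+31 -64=-161/5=-32.20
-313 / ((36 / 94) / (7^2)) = -720839 / 18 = -40046.61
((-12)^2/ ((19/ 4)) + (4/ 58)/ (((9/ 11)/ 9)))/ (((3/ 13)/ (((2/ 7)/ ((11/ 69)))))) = 1462708/ 6061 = 241.33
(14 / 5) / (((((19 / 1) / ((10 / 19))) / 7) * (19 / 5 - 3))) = 245 / 361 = 0.68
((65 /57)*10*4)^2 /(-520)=-13000 /3249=-4.00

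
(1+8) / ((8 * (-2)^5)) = -9 / 256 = -0.04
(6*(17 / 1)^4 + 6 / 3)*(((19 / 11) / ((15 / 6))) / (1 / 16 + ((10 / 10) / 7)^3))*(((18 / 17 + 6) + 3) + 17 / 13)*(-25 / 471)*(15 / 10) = -4180289505280 / 872729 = -4789905.58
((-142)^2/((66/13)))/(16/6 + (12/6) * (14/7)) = 65533/110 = 595.75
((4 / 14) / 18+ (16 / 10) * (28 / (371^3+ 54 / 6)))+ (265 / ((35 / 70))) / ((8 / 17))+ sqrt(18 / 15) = sqrt(30) / 5+ 18116457698587 / 16085418300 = 1127.36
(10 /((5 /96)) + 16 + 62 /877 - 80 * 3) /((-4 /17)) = 238017 /1754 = 135.70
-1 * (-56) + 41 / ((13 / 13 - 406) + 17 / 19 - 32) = 463237 / 8286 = 55.91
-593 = -593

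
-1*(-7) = 7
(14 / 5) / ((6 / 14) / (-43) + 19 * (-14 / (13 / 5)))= -54782 / 2001845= -0.03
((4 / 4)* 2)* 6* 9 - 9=99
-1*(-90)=90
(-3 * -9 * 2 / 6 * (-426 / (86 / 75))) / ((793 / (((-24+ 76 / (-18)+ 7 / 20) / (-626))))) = -16029315 / 85383896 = -0.19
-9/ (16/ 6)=-27/ 8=-3.38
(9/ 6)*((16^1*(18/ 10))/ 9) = 24/ 5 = 4.80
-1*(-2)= 2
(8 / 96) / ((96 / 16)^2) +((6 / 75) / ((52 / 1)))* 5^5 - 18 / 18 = 21397 / 5616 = 3.81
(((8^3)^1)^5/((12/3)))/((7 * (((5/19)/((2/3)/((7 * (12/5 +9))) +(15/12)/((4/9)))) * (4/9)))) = 30306691678876.73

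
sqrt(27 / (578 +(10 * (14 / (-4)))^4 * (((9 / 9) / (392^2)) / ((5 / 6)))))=12 * sqrt(113226) / 18871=0.21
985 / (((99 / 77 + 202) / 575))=3964625 / 1423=2786.10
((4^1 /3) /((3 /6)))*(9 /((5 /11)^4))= 351384 /625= 562.21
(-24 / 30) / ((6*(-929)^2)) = -2 / 12945615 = -0.00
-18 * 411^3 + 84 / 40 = -12496775559 / 10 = -1249677555.90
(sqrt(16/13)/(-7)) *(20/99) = -80 *sqrt(13)/9009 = -0.03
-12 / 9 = -4 / 3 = -1.33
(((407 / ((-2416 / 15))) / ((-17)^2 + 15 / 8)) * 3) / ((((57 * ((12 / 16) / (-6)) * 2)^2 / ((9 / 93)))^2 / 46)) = -11982080 / 44005921738337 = -0.00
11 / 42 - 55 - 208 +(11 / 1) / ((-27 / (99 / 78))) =-215606 / 819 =-263.26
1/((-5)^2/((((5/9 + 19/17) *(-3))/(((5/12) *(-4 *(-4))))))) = -0.03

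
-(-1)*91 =91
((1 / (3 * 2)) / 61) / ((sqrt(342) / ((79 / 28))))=0.00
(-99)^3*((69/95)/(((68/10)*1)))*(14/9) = -52072713/323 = -161215.83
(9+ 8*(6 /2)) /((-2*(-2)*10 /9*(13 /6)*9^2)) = 0.04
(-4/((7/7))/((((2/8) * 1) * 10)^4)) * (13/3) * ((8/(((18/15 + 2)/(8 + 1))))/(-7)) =1248/875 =1.43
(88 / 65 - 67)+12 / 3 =-4007 / 65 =-61.65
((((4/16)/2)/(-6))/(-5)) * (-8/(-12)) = 0.00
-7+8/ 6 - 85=-90.67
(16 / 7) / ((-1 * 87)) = -16 / 609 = -0.03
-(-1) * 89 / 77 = 1.16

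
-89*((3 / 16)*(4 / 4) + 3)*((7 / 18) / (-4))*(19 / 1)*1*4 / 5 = 201229 / 480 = 419.23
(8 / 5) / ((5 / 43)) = 344 / 25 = 13.76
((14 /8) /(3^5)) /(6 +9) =0.00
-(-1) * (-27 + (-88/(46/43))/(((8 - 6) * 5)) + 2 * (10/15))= -11693/345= -33.89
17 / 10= 1.70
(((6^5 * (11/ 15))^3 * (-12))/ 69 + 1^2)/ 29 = -92713513252037/ 83375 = -1112006155.95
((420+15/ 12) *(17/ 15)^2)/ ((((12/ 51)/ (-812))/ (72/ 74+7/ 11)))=-44029524833/ 14652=-3005018.07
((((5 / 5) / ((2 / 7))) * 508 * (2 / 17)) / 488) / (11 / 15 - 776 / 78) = -57785 / 1242326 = -0.05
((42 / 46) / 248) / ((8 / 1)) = 21 / 45632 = 0.00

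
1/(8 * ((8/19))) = 19/64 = 0.30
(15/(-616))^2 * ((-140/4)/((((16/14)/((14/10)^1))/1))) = -1575/61952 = -0.03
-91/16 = -5.69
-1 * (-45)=45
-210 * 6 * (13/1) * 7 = -114660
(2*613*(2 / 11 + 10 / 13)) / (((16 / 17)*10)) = 177157 / 1430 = 123.89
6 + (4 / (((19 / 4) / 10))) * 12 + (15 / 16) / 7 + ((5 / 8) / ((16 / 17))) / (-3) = 5462927 / 51072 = 106.97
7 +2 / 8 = 29 / 4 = 7.25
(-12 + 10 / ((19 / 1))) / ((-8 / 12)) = 327 / 19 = 17.21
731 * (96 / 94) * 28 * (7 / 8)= 859656 / 47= 18290.55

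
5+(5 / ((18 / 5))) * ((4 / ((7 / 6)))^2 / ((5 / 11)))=2005 / 49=40.92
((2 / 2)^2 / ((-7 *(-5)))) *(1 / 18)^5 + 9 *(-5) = -2976069599 / 66134880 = -45.00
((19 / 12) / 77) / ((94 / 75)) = 475 / 28952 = 0.02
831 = 831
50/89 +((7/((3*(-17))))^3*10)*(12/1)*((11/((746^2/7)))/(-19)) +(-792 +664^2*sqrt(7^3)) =-8233178914299956/10402807085163 +3086272*sqrt(7) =8164716.75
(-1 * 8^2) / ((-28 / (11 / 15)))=176 / 105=1.68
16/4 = 4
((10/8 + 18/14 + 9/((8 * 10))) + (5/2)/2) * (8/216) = 2183/15120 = 0.14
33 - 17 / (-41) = 1370 / 41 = 33.41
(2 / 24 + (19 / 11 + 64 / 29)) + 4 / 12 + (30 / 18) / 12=12890 / 2871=4.49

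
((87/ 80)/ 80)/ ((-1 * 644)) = -87/ 4121600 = -0.00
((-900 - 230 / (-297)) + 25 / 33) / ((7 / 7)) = -266845 / 297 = -898.47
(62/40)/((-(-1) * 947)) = 31/18940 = 0.00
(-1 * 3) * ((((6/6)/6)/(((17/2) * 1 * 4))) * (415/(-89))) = 0.07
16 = 16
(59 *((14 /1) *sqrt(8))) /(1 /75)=123900 *sqrt(2)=175221.06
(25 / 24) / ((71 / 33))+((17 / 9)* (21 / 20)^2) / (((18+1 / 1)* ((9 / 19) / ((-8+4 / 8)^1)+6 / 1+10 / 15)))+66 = 710877089 / 10689760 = 66.50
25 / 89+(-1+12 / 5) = 748 / 445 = 1.68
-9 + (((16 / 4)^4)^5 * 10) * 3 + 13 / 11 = 362838837165994 / 11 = 32985348833272.18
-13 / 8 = -1.62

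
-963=-963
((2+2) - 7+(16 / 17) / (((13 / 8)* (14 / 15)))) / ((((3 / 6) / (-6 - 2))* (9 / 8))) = 52352 / 1547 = 33.84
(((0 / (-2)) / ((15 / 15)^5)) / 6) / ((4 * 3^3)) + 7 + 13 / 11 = 8.18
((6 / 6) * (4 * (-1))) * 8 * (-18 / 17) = 576 / 17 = 33.88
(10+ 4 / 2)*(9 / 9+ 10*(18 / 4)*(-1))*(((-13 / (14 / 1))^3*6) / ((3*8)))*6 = 217503 / 343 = 634.12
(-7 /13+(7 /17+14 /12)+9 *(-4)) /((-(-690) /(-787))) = 36482959 /914940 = 39.87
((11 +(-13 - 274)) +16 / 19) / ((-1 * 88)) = 3.13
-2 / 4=-1 / 2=-0.50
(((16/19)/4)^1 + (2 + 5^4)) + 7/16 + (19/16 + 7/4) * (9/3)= 636.46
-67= -67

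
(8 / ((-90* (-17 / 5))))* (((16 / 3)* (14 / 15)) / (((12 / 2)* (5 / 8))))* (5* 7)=1.21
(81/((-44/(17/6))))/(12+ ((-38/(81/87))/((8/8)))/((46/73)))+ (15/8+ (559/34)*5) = 84.18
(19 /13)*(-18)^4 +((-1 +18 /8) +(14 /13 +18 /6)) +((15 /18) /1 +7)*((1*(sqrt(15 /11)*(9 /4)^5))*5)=4625505*sqrt(165) /22528 +7978453 /52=156069.20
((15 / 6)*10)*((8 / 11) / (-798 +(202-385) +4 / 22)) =-200 / 10789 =-0.02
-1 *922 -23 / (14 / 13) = -13207 / 14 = -943.36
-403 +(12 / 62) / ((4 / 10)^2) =-24911 / 62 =-401.79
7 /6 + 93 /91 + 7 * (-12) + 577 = 270373 /546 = 495.19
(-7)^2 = 49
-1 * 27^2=-729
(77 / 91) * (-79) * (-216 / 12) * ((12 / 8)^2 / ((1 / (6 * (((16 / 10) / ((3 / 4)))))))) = 2252448 / 65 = 34653.05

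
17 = 17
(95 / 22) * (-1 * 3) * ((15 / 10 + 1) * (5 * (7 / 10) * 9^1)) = -89775 / 88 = -1020.17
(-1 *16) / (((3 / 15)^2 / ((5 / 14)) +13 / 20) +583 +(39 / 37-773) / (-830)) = -24568000 / 897794651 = -0.03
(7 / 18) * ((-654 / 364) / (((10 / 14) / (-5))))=4.89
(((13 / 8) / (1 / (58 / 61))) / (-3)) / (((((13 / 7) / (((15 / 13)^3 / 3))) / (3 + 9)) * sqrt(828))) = -76125 * sqrt(23) / 6164782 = -0.06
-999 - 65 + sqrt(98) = -1064 + 7* sqrt(2) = -1054.10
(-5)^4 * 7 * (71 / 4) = 77656.25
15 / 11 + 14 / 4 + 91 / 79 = 10455 / 1738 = 6.02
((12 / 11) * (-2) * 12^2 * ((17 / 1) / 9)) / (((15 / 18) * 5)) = -39168 / 275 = -142.43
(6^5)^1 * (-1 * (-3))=23328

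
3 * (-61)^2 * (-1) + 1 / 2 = -22325 / 2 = -11162.50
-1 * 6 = -6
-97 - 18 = -115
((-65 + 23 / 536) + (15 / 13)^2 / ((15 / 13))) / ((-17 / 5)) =2222905 / 118456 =18.77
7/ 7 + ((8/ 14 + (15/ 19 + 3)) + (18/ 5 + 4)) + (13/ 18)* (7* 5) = 457717/ 11970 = 38.24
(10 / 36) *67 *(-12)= -670 / 3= -223.33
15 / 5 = 3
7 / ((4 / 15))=105 / 4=26.25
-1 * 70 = -70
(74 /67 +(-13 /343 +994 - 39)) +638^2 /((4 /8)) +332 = 18738157386 /22981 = 815376.07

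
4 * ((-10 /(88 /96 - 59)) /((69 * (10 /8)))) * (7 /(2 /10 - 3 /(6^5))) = 11612160 /41472197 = 0.28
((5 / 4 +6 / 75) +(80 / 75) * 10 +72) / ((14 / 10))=25199 / 420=60.00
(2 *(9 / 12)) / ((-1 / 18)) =-27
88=88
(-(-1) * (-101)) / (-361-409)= 101 / 770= 0.13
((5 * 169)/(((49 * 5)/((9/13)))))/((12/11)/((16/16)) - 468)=-429/83888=-0.01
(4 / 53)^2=16 / 2809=0.01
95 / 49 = 1.94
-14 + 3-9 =-20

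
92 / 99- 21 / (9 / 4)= -832 / 99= -8.40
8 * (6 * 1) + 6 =54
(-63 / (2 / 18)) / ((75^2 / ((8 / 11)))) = -504 / 6875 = -0.07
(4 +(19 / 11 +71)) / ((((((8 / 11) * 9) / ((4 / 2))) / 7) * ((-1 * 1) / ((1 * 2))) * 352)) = -1477 / 1584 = -0.93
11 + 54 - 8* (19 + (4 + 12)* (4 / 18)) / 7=39.22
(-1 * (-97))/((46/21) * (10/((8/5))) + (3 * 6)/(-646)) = 1315902/185347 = 7.10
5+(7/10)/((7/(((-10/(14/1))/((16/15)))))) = 1105/224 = 4.93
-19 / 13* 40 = -760 / 13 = -58.46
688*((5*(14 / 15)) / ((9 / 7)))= 67424 / 27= 2497.19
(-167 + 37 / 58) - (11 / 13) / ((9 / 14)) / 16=-4517965 / 27144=-166.44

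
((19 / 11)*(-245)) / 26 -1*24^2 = -169391 / 286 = -592.28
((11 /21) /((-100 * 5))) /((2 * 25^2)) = -0.00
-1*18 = -18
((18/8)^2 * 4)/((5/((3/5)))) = 243/100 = 2.43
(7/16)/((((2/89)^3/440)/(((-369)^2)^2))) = 5031948806480537865/16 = 314496800405033616.56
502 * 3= 1506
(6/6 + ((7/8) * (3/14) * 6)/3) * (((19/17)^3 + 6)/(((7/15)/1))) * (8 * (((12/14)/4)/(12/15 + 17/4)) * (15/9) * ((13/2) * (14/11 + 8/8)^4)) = 9885205078125/4623216521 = 2138.17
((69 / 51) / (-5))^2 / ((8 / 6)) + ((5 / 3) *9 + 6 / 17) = 15.41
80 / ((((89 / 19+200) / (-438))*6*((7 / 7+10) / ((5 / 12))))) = -1.08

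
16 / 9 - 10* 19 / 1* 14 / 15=-1580 / 9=-175.56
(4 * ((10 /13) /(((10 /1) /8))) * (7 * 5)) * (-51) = -57120 /13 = -4393.85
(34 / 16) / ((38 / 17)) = 289 / 304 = 0.95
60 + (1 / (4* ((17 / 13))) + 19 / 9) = 38129 / 612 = 62.30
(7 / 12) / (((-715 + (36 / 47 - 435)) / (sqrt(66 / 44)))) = -0.00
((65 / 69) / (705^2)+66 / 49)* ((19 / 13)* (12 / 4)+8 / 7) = 227703576521 / 30584035755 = 7.45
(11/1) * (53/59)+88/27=20933/1593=13.14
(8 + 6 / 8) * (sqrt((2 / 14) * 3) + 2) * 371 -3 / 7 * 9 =1855 * sqrt(21) / 4 + 90841 / 14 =8613.81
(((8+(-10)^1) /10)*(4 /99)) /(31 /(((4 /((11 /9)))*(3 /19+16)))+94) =-4912 /57495185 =-0.00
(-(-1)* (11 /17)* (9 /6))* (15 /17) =495 /578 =0.86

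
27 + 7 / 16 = 439 / 16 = 27.44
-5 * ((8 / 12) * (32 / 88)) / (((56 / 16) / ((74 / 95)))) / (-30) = 0.01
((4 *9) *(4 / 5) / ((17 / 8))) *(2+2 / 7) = 30.98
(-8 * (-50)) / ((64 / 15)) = 375 / 4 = 93.75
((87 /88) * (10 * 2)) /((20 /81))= 7047 /88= 80.08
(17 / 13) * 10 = 170 / 13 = 13.08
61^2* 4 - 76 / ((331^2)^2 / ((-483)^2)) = 178661754009400 / 12003612721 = 14884.00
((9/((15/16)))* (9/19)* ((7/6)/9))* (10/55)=112/1045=0.11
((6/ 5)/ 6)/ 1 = 1/ 5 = 0.20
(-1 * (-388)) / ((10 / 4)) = 776 / 5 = 155.20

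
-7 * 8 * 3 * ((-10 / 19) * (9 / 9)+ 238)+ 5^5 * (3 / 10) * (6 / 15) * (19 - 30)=-836391 / 19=-44020.58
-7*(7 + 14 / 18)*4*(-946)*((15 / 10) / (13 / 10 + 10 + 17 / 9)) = 27812400 / 1187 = 23430.83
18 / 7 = 2.57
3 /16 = 0.19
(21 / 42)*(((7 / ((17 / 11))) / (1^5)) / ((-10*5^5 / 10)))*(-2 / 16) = 77 / 850000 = 0.00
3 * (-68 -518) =-1758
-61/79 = -0.77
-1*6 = -6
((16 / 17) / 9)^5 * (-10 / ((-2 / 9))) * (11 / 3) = 57671680 / 27947045331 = 0.00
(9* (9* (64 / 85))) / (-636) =-432 / 4505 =-0.10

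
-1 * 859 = -859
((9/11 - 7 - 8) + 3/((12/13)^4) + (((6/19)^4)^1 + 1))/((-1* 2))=89571302677/19817132544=4.52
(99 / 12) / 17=33 / 68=0.49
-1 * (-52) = 52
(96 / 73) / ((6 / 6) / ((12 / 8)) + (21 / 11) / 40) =126720 / 68839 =1.84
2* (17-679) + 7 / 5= -6613 / 5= -1322.60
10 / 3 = 3.33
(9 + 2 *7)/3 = 23/3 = 7.67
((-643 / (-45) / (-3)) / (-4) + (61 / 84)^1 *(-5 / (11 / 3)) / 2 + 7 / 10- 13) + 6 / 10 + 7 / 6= -9.84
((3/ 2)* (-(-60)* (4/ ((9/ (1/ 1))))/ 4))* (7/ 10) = 7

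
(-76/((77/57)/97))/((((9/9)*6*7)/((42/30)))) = -70034/385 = -181.91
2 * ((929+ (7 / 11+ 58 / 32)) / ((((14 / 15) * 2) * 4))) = 2459025 / 9856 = 249.50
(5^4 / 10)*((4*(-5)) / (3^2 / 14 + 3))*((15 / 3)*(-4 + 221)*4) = -75950000 / 51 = -1489215.69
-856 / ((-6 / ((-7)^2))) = 20972 / 3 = 6990.67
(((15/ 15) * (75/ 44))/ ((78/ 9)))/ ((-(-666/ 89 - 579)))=6675/ 19904456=0.00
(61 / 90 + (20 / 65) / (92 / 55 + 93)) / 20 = 4148951 / 121843800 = 0.03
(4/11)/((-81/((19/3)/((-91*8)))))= 19/486486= 0.00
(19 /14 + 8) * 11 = 102.93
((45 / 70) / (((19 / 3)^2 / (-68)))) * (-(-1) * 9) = -24786 / 2527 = -9.81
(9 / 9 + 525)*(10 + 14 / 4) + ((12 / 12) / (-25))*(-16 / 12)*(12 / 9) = 1597741 / 225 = 7101.07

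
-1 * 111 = -111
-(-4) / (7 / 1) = 4 / 7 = 0.57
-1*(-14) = 14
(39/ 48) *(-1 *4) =-13/ 4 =-3.25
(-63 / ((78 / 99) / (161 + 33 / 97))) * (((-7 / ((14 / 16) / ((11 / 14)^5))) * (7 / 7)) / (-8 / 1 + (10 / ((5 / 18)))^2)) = 374286550275 / 15598509472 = 24.00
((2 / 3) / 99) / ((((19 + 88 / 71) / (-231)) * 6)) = -497 / 38799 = -0.01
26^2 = 676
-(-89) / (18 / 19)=93.94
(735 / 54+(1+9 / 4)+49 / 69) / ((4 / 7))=101843 / 3312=30.75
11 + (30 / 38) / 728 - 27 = -16.00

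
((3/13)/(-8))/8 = -3/832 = -0.00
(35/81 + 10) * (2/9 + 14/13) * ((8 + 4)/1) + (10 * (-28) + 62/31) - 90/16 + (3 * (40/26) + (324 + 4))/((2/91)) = 29185289/1944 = 15013.01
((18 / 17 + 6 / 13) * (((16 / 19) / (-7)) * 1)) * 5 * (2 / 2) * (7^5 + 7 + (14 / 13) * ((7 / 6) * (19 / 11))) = -15378.45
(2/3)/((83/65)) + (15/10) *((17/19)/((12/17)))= 91721/37848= 2.42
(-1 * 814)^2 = 662596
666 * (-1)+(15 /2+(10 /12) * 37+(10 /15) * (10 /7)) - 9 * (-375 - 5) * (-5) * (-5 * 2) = 1192613 /7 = 170373.29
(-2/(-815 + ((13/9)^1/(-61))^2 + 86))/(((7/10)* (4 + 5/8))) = 0.00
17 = 17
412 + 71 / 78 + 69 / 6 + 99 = 20413 / 39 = 523.41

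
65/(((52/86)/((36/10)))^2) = 149769/65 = 2304.14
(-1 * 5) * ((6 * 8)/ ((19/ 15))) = -3600/ 19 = -189.47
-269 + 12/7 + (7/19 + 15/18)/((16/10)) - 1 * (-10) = -1637717/6384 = -256.53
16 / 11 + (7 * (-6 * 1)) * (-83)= 38362 / 11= 3487.45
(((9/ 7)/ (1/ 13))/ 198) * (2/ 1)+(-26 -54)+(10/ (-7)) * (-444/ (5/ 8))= 71997/ 77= 935.03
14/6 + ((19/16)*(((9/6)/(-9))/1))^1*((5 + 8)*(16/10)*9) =-2083/60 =-34.72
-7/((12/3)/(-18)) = 31.50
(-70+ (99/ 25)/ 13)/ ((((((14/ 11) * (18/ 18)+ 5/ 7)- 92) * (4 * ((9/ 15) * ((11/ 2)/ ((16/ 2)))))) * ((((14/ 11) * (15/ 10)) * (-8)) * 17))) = -249161/ 137857590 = -0.00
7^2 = 49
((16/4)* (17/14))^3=39304/343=114.59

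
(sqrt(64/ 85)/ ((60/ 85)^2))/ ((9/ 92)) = 17.80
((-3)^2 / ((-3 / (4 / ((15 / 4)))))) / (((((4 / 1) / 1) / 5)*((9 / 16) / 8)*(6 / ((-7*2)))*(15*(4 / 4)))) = 3584 / 405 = 8.85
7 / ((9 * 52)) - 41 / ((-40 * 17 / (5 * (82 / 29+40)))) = 745597 / 57681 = 12.93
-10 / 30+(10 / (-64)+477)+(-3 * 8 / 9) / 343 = 5230093 / 10976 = 476.50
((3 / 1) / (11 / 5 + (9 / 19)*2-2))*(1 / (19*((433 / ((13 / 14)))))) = 195 / 660758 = 0.00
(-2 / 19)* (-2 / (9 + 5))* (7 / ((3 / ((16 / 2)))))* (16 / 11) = 0.41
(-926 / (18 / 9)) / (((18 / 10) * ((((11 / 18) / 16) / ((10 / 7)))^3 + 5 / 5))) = -257.22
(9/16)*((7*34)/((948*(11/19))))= 6783/27808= 0.24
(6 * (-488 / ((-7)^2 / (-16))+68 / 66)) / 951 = 518660 / 512589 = 1.01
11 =11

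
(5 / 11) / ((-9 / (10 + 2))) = -20 / 33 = -0.61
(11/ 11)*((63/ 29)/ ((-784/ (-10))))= 45/ 1624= 0.03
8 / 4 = 2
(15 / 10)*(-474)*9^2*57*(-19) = 62371053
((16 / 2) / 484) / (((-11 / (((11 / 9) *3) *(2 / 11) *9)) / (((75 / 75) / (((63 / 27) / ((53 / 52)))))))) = -477 / 121121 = -0.00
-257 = -257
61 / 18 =3.39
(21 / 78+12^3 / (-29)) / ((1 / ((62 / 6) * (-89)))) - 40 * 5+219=123439253 / 2262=54570.85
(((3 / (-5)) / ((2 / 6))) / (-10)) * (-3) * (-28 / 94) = 0.16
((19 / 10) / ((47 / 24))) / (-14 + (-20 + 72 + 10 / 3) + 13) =684 / 38305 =0.02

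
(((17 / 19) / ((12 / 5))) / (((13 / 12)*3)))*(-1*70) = -5950 / 741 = -8.03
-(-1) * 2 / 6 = 1 / 3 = 0.33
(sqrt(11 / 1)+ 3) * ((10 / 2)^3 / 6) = 131.60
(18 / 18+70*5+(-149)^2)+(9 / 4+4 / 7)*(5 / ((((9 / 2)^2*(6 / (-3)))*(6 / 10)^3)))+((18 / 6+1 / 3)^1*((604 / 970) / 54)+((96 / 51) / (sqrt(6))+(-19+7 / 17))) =16*sqrt(6) / 51+1137611795605 / 50489082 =22532.61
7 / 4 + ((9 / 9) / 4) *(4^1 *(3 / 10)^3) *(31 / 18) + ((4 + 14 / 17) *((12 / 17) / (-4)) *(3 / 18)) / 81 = 84026537 / 46818000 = 1.79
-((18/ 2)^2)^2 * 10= -65610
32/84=8/21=0.38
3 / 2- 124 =-245 / 2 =-122.50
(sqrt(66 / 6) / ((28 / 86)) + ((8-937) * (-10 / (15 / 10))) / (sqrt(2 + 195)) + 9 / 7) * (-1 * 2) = -905.46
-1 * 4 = -4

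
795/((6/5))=1325/2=662.50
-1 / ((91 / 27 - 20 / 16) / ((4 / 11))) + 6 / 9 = 0.50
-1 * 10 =-10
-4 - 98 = -102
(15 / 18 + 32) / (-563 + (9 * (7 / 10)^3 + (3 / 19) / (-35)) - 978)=-0.02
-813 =-813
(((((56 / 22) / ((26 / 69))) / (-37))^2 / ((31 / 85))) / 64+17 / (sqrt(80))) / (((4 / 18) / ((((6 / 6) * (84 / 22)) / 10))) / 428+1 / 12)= 23589017235 / 1398950198932+20223 * sqrt(5) / 2015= 22.46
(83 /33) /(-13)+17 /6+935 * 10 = 2674855 /286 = 9352.64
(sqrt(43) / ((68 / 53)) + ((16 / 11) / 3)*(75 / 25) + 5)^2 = 3763*sqrt(43) / 374 + 37924811 / 559504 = 133.76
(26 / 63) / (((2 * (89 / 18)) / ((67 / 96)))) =871 / 29904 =0.03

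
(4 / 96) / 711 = 1 / 17064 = 0.00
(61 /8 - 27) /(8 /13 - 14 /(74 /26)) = 14911 /3312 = 4.50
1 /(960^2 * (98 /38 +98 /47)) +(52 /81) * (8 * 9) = 177422336893 /3838464000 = 46.22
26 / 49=0.53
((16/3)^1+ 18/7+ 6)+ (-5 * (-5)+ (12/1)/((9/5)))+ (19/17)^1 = 5556/119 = 46.69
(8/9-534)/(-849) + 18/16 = 107153/61128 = 1.75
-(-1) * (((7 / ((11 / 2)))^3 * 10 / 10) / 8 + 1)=1674 / 1331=1.26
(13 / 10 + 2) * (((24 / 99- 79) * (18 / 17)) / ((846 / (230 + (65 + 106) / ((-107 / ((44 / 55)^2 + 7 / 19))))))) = -1587830461 / 21373250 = -74.29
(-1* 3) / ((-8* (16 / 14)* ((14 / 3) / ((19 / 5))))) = 0.27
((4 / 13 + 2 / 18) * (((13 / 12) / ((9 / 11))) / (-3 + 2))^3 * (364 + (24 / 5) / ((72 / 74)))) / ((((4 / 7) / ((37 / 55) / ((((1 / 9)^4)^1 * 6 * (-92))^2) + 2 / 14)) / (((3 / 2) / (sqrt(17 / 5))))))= -3439750653914692117 * sqrt(85) / 652526784921600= -48600.20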